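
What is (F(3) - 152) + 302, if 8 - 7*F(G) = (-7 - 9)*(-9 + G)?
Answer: 962/7 ≈ 137.43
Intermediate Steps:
F(G) = -136/7 + 16*G/7 (F(G) = 8/7 - (-7 - 9)*(-9 + G)/7 = 8/7 - (-16)*(-9 + G)/7 = 8/7 - (144 - 16*G)/7 = 8/7 + (-144/7 + 16*G/7) = -136/7 + 16*G/7)
(F(3) - 152) + 302 = ((-136/7 + (16/7)*3) - 152) + 302 = ((-136/7 + 48/7) - 152) + 302 = (-88/7 - 152) + 302 = -1152/7 + 302 = 962/7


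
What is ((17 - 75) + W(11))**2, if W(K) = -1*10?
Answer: 4624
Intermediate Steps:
W(K) = -10
((17 - 75) + W(11))**2 = ((17 - 75) - 10)**2 = (-58 - 10)**2 = (-68)**2 = 4624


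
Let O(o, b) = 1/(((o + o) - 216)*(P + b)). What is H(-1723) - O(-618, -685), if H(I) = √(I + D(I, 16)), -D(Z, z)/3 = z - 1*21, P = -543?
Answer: -1/1783056 + 2*I*√427 ≈ -5.6083e-7 + 41.328*I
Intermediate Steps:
D(Z, z) = 63 - 3*z (D(Z, z) = -3*(z - 1*21) = -3*(z - 21) = -3*(-21 + z) = 63 - 3*z)
O(o, b) = 1/((-543 + b)*(-216 + 2*o)) (O(o, b) = 1/(((o + o) - 216)*(-543 + b)) = 1/((2*o - 216)*(-543 + b)) = 1/((-216 + 2*o)*(-543 + b)) = 1/((-543 + b)*(-216 + 2*o)))
H(I) = √(15 + I) (H(I) = √(I + (63 - 3*16)) = √(I + (63 - 48)) = √(I + 15) = √(15 + I))
H(-1723) - O(-618, -685) = √(15 - 1723) - 1/(2*(58644 - 543*(-618) - 108*(-685) - 685*(-618))) = √(-1708) - 1/(2*(58644 + 335574 + 73980 + 423330)) = 2*I*√427 - 1/(2*891528) = 2*I*√427 - 1*1/1783056 = 2*I*√427 - 1/1783056 = -1/1783056 + 2*I*√427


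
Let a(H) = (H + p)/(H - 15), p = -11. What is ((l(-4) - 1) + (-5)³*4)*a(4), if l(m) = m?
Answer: -3535/11 ≈ -321.36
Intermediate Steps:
a(H) = (-11 + H)/(-15 + H) (a(H) = (H - 11)/(H - 15) = (-11 + H)/(-15 + H))
((l(-4) - 1) + (-5)³*4)*a(4) = ((-4 - 1) + (-5)³*4)*((-11 + 4)/(-15 + 4)) = (-5 - 125*4)*(-7/(-11)) = (-5 - 500)*(-1/11*(-7)) = -505*7/11 = -3535/11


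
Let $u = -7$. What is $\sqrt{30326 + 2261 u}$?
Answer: $9 \sqrt{179} \approx 120.41$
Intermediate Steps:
$\sqrt{30326 + 2261 u} = \sqrt{30326 + 2261 \left(-7\right)} = \sqrt{30326 - 15827} = \sqrt{14499} = 9 \sqrt{179}$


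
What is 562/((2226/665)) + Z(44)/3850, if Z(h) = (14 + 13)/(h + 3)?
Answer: 4830464543/28771050 ≈ 167.89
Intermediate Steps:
Z(h) = 27/(3 + h)
562/((2226/665)) + Z(44)/3850 = 562/((2226/665)) + (27/(3 + 44))/3850 = 562/((2226*(1/665))) + (27/47)*(1/3850) = 562/(318/95) + (27*(1/47))*(1/3850) = 562*(95/318) + (27/47)*(1/3850) = 26695/159 + 27/180950 = 4830464543/28771050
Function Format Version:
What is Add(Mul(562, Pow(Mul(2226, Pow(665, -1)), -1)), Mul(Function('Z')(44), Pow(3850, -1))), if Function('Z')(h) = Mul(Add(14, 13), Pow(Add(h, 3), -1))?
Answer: Rational(4830464543, 28771050) ≈ 167.89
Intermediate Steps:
Function('Z')(h) = Mul(27, Pow(Add(3, h), -1))
Add(Mul(562, Pow(Mul(2226, Pow(665, -1)), -1)), Mul(Function('Z')(44), Pow(3850, -1))) = Add(Mul(562, Pow(Mul(2226, Pow(665, -1)), -1)), Mul(Mul(27, Pow(Add(3, 44), -1)), Pow(3850, -1))) = Add(Mul(562, Pow(Mul(2226, Rational(1, 665)), -1)), Mul(Mul(27, Pow(47, -1)), Rational(1, 3850))) = Add(Mul(562, Pow(Rational(318, 95), -1)), Mul(Mul(27, Rational(1, 47)), Rational(1, 3850))) = Add(Mul(562, Rational(95, 318)), Mul(Rational(27, 47), Rational(1, 3850))) = Add(Rational(26695, 159), Rational(27, 180950)) = Rational(4830464543, 28771050)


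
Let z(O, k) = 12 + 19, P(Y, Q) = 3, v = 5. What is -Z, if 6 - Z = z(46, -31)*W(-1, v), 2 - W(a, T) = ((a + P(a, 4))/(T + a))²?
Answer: 193/4 ≈ 48.250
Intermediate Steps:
z(O, k) = 31
W(a, T) = 2 - (3 + a)²/(T + a)² (W(a, T) = 2 - ((a + 3)/(T + a))² = 2 - ((3 + a)/(T + a))² = 2 - (3 + a)²/(T + a)²)
Z = -193/4 (Z = 6 - 31*(2 - (3 - 1)²/(5 - 1)²) = 6 - 31*(2 - 1*2²/4²) = 6 - 31*(2 - 1*4*1/16) = 6 - 31*(2 - ¼) = 6 - 31*7/4 = 6 - 1*217/4 = 6 - 217/4 = -193/4 ≈ -48.250)
-Z = -1*(-193/4) = 193/4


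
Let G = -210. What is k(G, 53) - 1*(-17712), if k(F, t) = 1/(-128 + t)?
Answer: 1328399/75 ≈ 17712.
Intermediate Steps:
k(G, 53) - 1*(-17712) = 1/(-128 + 53) - 1*(-17712) = 1/(-75) + 17712 = -1/75 + 17712 = 1328399/75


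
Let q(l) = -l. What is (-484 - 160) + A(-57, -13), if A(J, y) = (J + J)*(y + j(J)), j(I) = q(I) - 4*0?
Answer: -5660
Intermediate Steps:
j(I) = -I (j(I) = -I - 4*0 = -I + 0 = -I)
A(J, y) = 2*J*(y - J) (A(J, y) = (J + J)*(y - J) = (2*J)*(y - J) = 2*J*(y - J))
(-484 - 160) + A(-57, -13) = (-484 - 160) + 2*(-57)*(-13 - 1*(-57)) = -644 + 2*(-57)*(-13 + 57) = -644 + 2*(-57)*44 = -644 - 5016 = -5660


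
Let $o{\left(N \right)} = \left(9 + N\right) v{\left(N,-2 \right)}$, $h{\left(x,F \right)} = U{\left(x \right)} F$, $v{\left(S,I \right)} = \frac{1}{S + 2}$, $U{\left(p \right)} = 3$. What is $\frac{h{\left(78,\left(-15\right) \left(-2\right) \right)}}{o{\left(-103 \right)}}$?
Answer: $\frac{4545}{47} \approx 96.702$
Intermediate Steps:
$v{\left(S,I \right)} = \frac{1}{2 + S}$
$h{\left(x,F \right)} = 3 F$
$o{\left(N \right)} = \frac{9 + N}{2 + N}$
$\frac{h{\left(78,\left(-15\right) \left(-2\right) \right)}}{o{\left(-103 \right)}} = \frac{3 \left(\left(-15\right) \left(-2\right)\right)}{\frac{1}{2 - 103} \left(9 - 103\right)} = \frac{3 \cdot 30}{\frac{1}{-101} \left(-94\right)} = \frac{90}{\left(- \frac{1}{101}\right) \left(-94\right)} = \frac{90}{\frac{94}{101}} = 90 \cdot \frac{101}{94} = \frac{4545}{47}$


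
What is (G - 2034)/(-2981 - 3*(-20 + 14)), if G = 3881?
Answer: -1847/2963 ≈ -0.62335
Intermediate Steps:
(G - 2034)/(-2981 - 3*(-20 + 14)) = (3881 - 2034)/(-2981 - 3*(-20 + 14)) = 1847/(-2981 - 3*(-6)) = 1847/(-2981 + 18) = 1847/(-2963) = 1847*(-1/2963) = -1847/2963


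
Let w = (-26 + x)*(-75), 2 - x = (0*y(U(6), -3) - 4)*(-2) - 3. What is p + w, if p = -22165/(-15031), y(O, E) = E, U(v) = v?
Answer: 32714590/15031 ≈ 2176.5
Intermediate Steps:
p = 22165/15031 (p = -22165*(-1/15031) = 22165/15031 ≈ 1.4746)
x = -3 (x = 2 - ((0*(-3) - 4)*(-2) - 3) = 2 - ((0 - 4)*(-2) - 3) = 2 - (-4*(-2) - 3) = 2 - (8 - 3) = 2 - 1*5 = 2 - 5 = -3)
w = 2175 (w = (-26 - 3)*(-75) = -29*(-75) = 2175)
p + w = 22165/15031 + 2175 = 32714590/15031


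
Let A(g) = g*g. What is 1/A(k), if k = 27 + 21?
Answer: 1/2304 ≈ 0.00043403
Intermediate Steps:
k = 48
A(g) = g**2
1/A(k) = 1/(48**2) = 1/2304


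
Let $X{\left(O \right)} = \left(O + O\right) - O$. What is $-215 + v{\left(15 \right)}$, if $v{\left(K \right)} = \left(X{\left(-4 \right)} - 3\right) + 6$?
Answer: $-216$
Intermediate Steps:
$X{\left(O \right)} = O$ ($X{\left(O \right)} = 2 O - O = O$)
$v{\left(K \right)} = -1$ ($v{\left(K \right)} = \left(-4 - 3\right) + 6 = -7 + 6 = -1$)
$-215 + v{\left(15 \right)} = -215 - 1 = -216$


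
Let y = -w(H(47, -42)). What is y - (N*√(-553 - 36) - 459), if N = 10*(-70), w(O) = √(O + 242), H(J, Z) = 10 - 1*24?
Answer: 459 - 2*√57 + 700*I*√589 ≈ 443.9 + 16989.0*I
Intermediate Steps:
H(J, Z) = -14 (H(J, Z) = 10 - 24 = -14)
w(O) = √(242 + O)
N = -700
y = -2*√57 (y = -√(242 - 14) = -√228 = -2*√57 ≈ -15.100)
y - (N*√(-553 - 36) - 459) = -2*√57 - (-700*√(-553 - 36) - 459) = -2*√57 - (-700*I*√589 - 459) = -2*√57 - (-459 - 700*I*√589) = -2*√57 + (459 + 700*I*√589) = 459 - 2*√57 + 700*I*√589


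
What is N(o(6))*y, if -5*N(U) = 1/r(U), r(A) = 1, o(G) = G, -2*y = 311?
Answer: 311/10 ≈ 31.100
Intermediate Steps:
y = -311/2 (y = -1/2*311 = -311/2 ≈ -155.50)
N(U) = -1/5 (N(U) = -1/5/1 = -1/5*1 = -1/5)
N(o(6))*y = -1/5*(-311/2) = 311/10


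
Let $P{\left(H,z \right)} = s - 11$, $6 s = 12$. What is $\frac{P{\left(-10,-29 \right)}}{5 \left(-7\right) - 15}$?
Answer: $\frac{9}{50} \approx 0.18$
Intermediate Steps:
$s = 2$ ($s = \frac{1}{6} \cdot 12 = 2$)
$P{\left(H,z \right)} = -9$ ($P{\left(H,z \right)} = 2 - 11 = -9$)
$\frac{P{\left(-10,-29 \right)}}{5 \left(-7\right) - 15} = - \frac{9}{5 \left(-7\right) - 15} = - \frac{9}{-35 - 15} = - \frac{9}{-50} = \left(-9\right) \left(- \frac{1}{50}\right) = \frac{9}{50}$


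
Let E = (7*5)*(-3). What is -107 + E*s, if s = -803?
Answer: 84208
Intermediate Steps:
E = -105 (E = 35*(-3) = -105)
-107 + E*s = -107 - 105*(-803) = -107 + 84315 = 84208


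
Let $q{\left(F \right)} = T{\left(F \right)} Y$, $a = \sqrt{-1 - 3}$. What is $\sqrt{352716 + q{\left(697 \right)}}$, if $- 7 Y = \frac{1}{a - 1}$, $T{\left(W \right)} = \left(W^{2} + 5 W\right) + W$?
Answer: $\frac{\sqrt{449226785 + 34299370 i}}{35} \approx 606.01 + 23.101 i$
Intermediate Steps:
$a = 2 i$ ($a = \sqrt{-4} = 2 i \approx 2.0 i$)
$T{\left(W \right)} = W^{2} + 6 W$
$Y = - \frac{-1 - 2 i}{35}$ ($Y = - \frac{1}{7 \left(2 i - 1\right)} = - \frac{1}{7 \left(-1 + 2 i\right)} = - \frac{\frac{1}{5} \left(-1 - 2 i\right)}{7} = - \frac{-1 - 2 i}{35} \approx 0.028571 + 0.057143 i$)
$q{\left(F \right)} = F \left(6 + F\right) \left(\frac{1}{35} + \frac{2 i}{35}\right)$
$\sqrt{352716 + q{\left(697 \right)}} = \sqrt{352716 + \frac{1}{35} \cdot 697 \left(1 + 2 i\right) \left(6 + 697\right)} = \sqrt{352716 + \frac{1}{35} \cdot 697 \left(1 + 2 i\right) 703} = \sqrt{352716 + \left(\frac{489991}{35} + \frac{979982 i}{35}\right)} = \sqrt{\frac{12835051}{35} + \frac{979982 i}{35}}$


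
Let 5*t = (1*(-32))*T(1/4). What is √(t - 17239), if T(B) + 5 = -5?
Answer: 5*I*√687 ≈ 131.05*I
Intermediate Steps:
T(B) = -10 (T(B) = -5 - 5 = -10)
t = 64 (t = ((1*(-32))*(-10))/5 = (-32*(-10))/5 = (⅕)*320 = 64)
√(t - 17239) = √(64 - 17239) = √(-17175) = 5*I*√687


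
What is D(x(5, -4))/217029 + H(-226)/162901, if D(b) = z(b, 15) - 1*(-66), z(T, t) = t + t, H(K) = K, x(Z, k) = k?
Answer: -11136686/11784747043 ≈ -0.00094501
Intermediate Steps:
z(T, t) = 2*t
D(b) = 96 (D(b) = 2*15 - 1*(-66) = 30 + 66 = 96)
D(x(5, -4))/217029 + H(-226)/162901 = 96/217029 - 226/162901 = 96*(1/217029) - 226*1/162901 = 32/72343 - 226/162901 = -11136686/11784747043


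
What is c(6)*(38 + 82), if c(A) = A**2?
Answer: 4320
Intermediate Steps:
c(6)*(38 + 82) = 6**2*(38 + 82) = 36*120 = 4320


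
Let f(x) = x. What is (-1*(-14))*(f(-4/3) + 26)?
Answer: 1036/3 ≈ 345.33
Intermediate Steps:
(-1*(-14))*(f(-4/3) + 26) = (-1*(-14))*(-4/3 + 26) = 14*(-4*⅓ + 26) = 14*(-4/3 + 26) = 14*(74/3) = 1036/3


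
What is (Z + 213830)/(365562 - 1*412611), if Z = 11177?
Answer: -225007/47049 ≈ -4.7824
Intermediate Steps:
(Z + 213830)/(365562 - 1*412611) = (11177 + 213830)/(365562 - 1*412611) = 225007/(365562 - 412611) = 225007/(-47049) = 225007*(-1/47049) = -225007/47049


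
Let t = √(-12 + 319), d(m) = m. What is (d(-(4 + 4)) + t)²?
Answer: (8 - √307)² ≈ 90.657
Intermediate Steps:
t = √307 ≈ 17.521
(d(-(4 + 4)) + t)² = (-(4 + 4) + √307)² = (-1*8 + √307)² = (-8 + √307)²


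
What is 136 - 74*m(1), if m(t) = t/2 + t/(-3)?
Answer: 371/3 ≈ 123.67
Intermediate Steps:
m(t) = t/6 (m(t) = t*(1/2) + t*(-1/3) = t/2 - t/3 = t/6)
136 - 74*m(1) = 136 - 37/3 = 371/3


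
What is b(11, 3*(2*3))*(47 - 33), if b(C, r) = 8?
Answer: 112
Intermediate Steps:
b(11, 3*(2*3))*(47 - 33) = 8*(47 - 33) = 8*14 = 112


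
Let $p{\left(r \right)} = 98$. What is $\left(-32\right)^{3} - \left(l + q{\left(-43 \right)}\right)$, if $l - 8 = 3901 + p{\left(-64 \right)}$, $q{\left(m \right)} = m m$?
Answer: $-38624$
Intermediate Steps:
$q{\left(m \right)} = m^{2}$
$l = 4007$ ($l = 8 + \left(3901 + 98\right) = 8 + 3999 = 4007$)
$\left(-32\right)^{3} - \left(l + q{\left(-43 \right)}\right) = \left(-32\right)^{3} - \left(4007 + \left(-43\right)^{2}\right) = -32768 - \left(4007 + 1849\right) = -32768 - 5856 = -38624$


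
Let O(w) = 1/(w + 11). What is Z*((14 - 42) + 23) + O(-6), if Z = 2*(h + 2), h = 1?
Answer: -149/5 ≈ -29.800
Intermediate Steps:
O(w) = 1/(11 + w)
Z = 6 (Z = 2*(1 + 2) = 2*3 = 6)
Z*((14 - 42) + 23) + O(-6) = 6*((14 - 42) + 23) + 1/(11 - 6) = 6*(-28 + 23) + 1/5 = 6*(-5) + ⅕ = -30 + ⅕ = -149/5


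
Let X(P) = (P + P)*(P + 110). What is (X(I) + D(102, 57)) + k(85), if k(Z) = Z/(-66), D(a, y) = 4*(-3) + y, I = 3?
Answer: 47633/66 ≈ 721.71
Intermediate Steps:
D(a, y) = -12 + y
X(P) = 2*P*(110 + P) (X(P) = (2*P)*(110 + P) = 2*P*(110 + P))
k(Z) = -Z/66 (k(Z) = Z*(-1/66) = -Z/66)
(X(I) + D(102, 57)) + k(85) = (2*3*(110 + 3) + (-12 + 57)) - 1/66*85 = (2*3*113 + 45) - 85/66 = (678 + 45) - 85/66 = 723 - 85/66 = 47633/66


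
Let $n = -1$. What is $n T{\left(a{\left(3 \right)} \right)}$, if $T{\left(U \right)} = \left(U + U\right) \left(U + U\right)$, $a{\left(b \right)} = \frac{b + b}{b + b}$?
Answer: $-4$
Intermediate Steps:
$a{\left(b \right)} = 1$ ($a{\left(b \right)} = \frac{2 b}{2 b} = 2 b \frac{1}{2 b} = 1$)
$T{\left(U \right)} = 4 U^{2}$ ($T{\left(U \right)} = 2 U 2 U = 4 U^{2}$)
$n T{\left(a{\left(3 \right)} \right)} = - 4 \cdot 1^{2} = - 4 \cdot 1 = \left(-1\right) 4 = -4$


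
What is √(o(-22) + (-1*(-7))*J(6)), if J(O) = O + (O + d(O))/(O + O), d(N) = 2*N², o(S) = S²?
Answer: 3*√254/2 ≈ 23.906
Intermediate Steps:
J(O) = O + (O + 2*O²)/(2*O) (J(O) = O + (O + 2*O²)/(O + O) = O + (O + 2*O²)/((2*O)) = O + (O + 2*O²)*(1/(2*O)) = O + (O + 2*O²)/(2*O))
√(o(-22) + (-1*(-7))*J(6)) = √((-22)² + (-1*(-7))*(½ + 2*6)) = √(484 + 7*(½ + 12)) = √(484 + 7*(25/2)) = √(484 + 175/2) = √(1143/2) = 3*√254/2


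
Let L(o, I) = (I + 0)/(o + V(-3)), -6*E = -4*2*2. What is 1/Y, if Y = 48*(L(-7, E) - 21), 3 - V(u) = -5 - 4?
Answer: -5/4912 ≈ -0.0010179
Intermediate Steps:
E = 8/3 (E = -(-4*2)*2/6 = -(-4)*2/3 = -⅙*(-16) = 8/3 ≈ 2.6667)
V(u) = 12 (V(u) = 3 - (-5 - 4) = 3 - 1*(-9) = 3 + 9 = 12)
L(o, I) = I/(12 + o) (L(o, I) = (I + 0)/(o + 12) = I/(12 + o))
Y = -4912/5 (Y = 48*(8/(3*(12 - 7)) - 21) = 48*((8/3)/5 - 21) = 48*((8/3)*(⅕) - 21) = 48*(8/15 - 21) = 48*(-307/15) = -4912/5 ≈ -982.40)
1/Y = 1/(-4912/5) = -5/4912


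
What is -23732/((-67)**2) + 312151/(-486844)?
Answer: -12955027647/2185442716 ≈ -5.9279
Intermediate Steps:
-23732/((-67)**2) + 312151/(-486844) = -23732/4489 + 312151*(-1/486844) = -23732*1/4489 - 312151/486844 = -23732/4489 - 312151/486844 = -12955027647/2185442716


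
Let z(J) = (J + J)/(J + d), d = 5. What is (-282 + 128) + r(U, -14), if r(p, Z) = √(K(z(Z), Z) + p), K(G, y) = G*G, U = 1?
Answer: -154 + √865/9 ≈ -150.73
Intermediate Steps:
z(J) = 2*J/(5 + J) (z(J) = (J + J)/(J + 5) = (2*J)/(5 + J) = 2*J/(5 + J))
K(G, y) = G²
r(p, Z) = √(p + 4*Z²/(5 + Z)²) (r(p, Z) = √((2*Z/(5 + Z))² + p) = √(4*Z²/(5 + Z)² + p) = √(p + 4*Z²/(5 + Z)²))
(-282 + 128) + r(U, -14) = (-282 + 128) + √(1 + 4*(-14)²/(5 - 14)²) = -154 + √(1 + 4*196/(-9)²) = -154 + √(1 + 4*196*(1/81)) = -154 + √(1 + 784/81) = -154 + √(865/81) = -154 + √865/9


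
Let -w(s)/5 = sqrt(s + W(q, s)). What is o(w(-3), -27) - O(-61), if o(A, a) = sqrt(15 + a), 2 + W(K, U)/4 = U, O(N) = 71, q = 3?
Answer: -71 + 2*I*sqrt(3) ≈ -71.0 + 3.4641*I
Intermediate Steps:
W(K, U) = -8 + 4*U
w(s) = -5*sqrt(-8 + 5*s) (w(s) = -5*sqrt(s + (-8 + 4*s)) = -5*sqrt(-8 + 5*s))
o(w(-3), -27) - O(-61) = sqrt(15 - 27) - 1*71 = sqrt(-12) - 71 = 2*I*sqrt(3) - 71 = -71 + 2*I*sqrt(3)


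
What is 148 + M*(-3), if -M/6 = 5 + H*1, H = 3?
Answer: 292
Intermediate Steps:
M = -48 (M = -6*(5 + 3*1) = -6*(5 + 3) = -6*8 = -48)
148 + M*(-3) = 148 - 48*(-3) = 148 + 144 = 292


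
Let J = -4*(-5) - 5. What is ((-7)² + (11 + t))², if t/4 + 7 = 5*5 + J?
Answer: 36864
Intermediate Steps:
J = 15 (J = 20 - 5 = 15)
t = 132 (t = -28 + 4*(5*5 + 15) = -28 + 4*(25 + 15) = -28 + 4*40 = -28 + 160 = 132)
((-7)² + (11 + t))² = ((-7)² + (11 + 132))² = (49 + 143)² = 192² = 36864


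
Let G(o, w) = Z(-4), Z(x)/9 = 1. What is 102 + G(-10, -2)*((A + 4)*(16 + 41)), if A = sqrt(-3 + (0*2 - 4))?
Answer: 2154 + 513*I*sqrt(7) ≈ 2154.0 + 1357.3*I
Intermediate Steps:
Z(x) = 9 (Z(x) = 9*1 = 9)
A = I*sqrt(7) (A = sqrt(-3 + (0 - 4)) = sqrt(-3 - 4) = sqrt(-7) = I*sqrt(7) ≈ 2.6458*I)
G(o, w) = 9
102 + G(-10, -2)*((A + 4)*(16 + 41)) = 102 + 9*((I*sqrt(7) + 4)*(16 + 41)) = 102 + 9*((4 + I*sqrt(7))*57) = 102 + 9*(228 + 57*I*sqrt(7)) = 102 + (2052 + 513*I*sqrt(7)) = 2154 + 513*I*sqrt(7)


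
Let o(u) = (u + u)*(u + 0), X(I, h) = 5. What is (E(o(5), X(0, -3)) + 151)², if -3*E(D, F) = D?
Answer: 162409/9 ≈ 18045.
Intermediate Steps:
o(u) = 2*u² (o(u) = (2*u)*u = 2*u²)
E(D, F) = -D/3
(E(o(5), X(0, -3)) + 151)² = (-2*5²/3 + 151)² = (-2*25/3 + 151)² = (-⅓*50 + 151)² = (-50/3 + 151)² = (403/3)² = 162409/9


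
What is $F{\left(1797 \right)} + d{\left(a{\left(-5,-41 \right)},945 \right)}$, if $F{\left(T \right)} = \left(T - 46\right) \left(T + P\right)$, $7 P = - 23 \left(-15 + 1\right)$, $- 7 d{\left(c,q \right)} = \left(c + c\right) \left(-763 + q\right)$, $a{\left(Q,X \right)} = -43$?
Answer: $3229329$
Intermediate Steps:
$d{\left(c,q \right)} = - \frac{2 c \left(-763 + q\right)}{7}$ ($d{\left(c,q \right)} = - \frac{\left(c + c\right) \left(-763 + q\right)}{7} = - \frac{2 c \left(-763 + q\right)}{7}$)
$P = 46$ ($P = \frac{\left(-23\right) \left(-15 + 1\right)}{7} = \frac{\left(-23\right) \left(-14\right)}{7} = \frac{1}{7} \cdot 322 = 46$)
$F{\left(T \right)} = \left(-46 + T\right) \left(46 + T\right)$ ($F{\left(T \right)} = \left(T - 46\right) \left(T + 46\right) = \left(-46 + T\right) \left(46 + T\right)$)
$F{\left(1797 \right)} + d{\left(a{\left(-5,-41 \right)},945 \right)} = \left(-2116 + 1797^{2}\right) + \frac{2}{7} \left(-43\right) \left(763 - 945\right) = \left(-2116 + 3229209\right) + \frac{2}{7} \left(-43\right) \left(763 - 945\right) = 3227093 + \frac{2}{7} \left(-43\right) \left(-182\right) = 3227093 + 2236 = 3229329$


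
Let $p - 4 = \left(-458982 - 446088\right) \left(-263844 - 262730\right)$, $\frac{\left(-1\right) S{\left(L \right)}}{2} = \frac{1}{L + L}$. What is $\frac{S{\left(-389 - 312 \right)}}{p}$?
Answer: $\frac{1}{334087017458984} \approx 2.9932 \cdot 10^{-15}$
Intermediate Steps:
$S{\left(L \right)} = - \frac{1}{L}$ ($S{\left(L \right)} = - \frac{2}{L + L} = - \frac{2}{2 L} = - 2 \frac{1}{2 L} = - \frac{1}{L}$)
$p = 476586330184$ ($p = 4 + \left(-458982 - 446088\right) \left(-263844 - 262730\right) = 4 - -476586330180 = 4 + 476586330180 = 476586330184$)
$\frac{S{\left(-389 - 312 \right)}}{p} = \frac{\left(-1\right) \frac{1}{-389 - 312}}{476586330184} = - \frac{1}{-701} \cdot \frac{1}{476586330184} = \left(-1\right) \left(- \frac{1}{701}\right) \frac{1}{476586330184} = \frac{1}{701} \cdot \frac{1}{476586330184} = \frac{1}{334087017458984}$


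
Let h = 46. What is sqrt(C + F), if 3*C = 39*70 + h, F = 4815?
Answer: sqrt(51663)/3 ≈ 75.765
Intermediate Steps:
C = 2776/3 (C = (39*70 + 46)/3 = (2730 + 46)/3 = (1/3)*2776 = 2776/3 ≈ 925.33)
sqrt(C + F) = sqrt(2776/3 + 4815) = sqrt(17221/3) = sqrt(51663)/3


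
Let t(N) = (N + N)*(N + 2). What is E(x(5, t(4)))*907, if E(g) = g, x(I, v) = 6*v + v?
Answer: 304752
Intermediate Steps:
t(N) = 2*N*(2 + N) (t(N) = (2*N)*(2 + N) = 2*N*(2 + N))
x(I, v) = 7*v
E(x(5, t(4)))*907 = (7*(2*4*(2 + 4)))*907 = (7*(2*4*6))*907 = (7*48)*907 = 336*907 = 304752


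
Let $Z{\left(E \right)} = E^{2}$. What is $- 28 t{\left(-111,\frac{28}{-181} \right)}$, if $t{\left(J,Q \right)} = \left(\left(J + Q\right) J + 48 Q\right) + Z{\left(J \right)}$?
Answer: $- \frac{124935048}{181} \approx -6.9025 \cdot 10^{5}$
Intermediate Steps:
$t{\left(J,Q \right)} = J^{2} + 48 Q + J \left(J + Q\right)$ ($t{\left(J,Q \right)} = \left(\left(J + Q\right) J + 48 Q\right) + J^{2} = \left(J \left(J + Q\right) + 48 Q\right) + J^{2} = \left(48 Q + J \left(J + Q\right)\right) + J^{2} = J^{2} + 48 Q + J \left(J + Q\right)$)
$- 28 t{\left(-111,\frac{28}{-181} \right)} = - 28 \left(2 \left(-111\right)^{2} + 48 \frac{28}{-181} - 111 \frac{28}{-181}\right) = - 28 \left(2 \cdot 12321 + 48 \cdot 28 \left(- \frac{1}{181}\right) - 111 \cdot 28 \left(- \frac{1}{181}\right)\right) = - 28 \left(24642 + 48 \left(- \frac{28}{181}\right) - - \frac{3108}{181}\right) = - 28 \left(24642 - \frac{1344}{181} + \frac{3108}{181}\right) = \left(-28\right) \frac{4461966}{181} = - \frac{124935048}{181}$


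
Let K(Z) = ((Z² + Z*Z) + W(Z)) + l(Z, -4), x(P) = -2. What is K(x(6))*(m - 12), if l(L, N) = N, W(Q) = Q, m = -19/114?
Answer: -73/3 ≈ -24.333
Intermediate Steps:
m = -⅙ (m = -19*1/114 = -⅙ ≈ -0.16667)
K(Z) = -4 + Z + 2*Z² (K(Z) = ((Z² + Z*Z) + Z) - 4 = ((Z² + Z²) + Z) - 4 = (2*Z² + Z) - 4 = (Z + 2*Z²) - 4 = -4 + Z + 2*Z²)
K(x(6))*(m - 12) = (-4 - 2 + 2*(-2)²)*(-⅙ - 12) = (-4 - 2 + 2*4)*(-73/6) = (-4 - 2 + 8)*(-73/6) = 2*(-73/6) = -73/3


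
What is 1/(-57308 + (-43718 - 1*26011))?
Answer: -1/127037 ≈ -7.8717e-6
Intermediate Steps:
1/(-57308 + (-43718 - 1*26011)) = 1/(-57308 + (-43718 - 26011)) = 1/(-57308 - 69729) = 1/(-127037) = -1/127037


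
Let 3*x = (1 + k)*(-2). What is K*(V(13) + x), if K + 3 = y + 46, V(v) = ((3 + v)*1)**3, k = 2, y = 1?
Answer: 180136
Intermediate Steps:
V(v) = (3 + v)**3
K = 44 (K = -3 + (1 + 46) = -3 + 47 = 44)
x = -2 (x = ((1 + 2)*(-2))/3 = (3*(-2))/3 = (1/3)*(-6) = -2)
K*(V(13) + x) = 44*((3 + 13)**3 - 2) = 44*(16**3 - 2) = 44*(4096 - 2) = 44*4094 = 180136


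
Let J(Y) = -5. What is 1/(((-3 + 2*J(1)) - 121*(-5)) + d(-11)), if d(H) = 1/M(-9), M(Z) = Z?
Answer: 9/5327 ≈ 0.0016895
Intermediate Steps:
d(H) = -1/9 (d(H) = 1/(-9) = -1/9)
1/(((-3 + 2*J(1)) - 121*(-5)) + d(-11)) = 1/(((-3 + 2*(-5)) - 121*(-5)) - 1/9) = 1/(((-3 - 10) + 605) - 1/9) = 1/((-13 + 605) - 1/9) = 1/(592 - 1/9) = 1/(5327/9) = 9/5327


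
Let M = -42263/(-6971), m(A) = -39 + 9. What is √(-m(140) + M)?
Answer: √1752460603/6971 ≈ 6.0052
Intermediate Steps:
m(A) = -30
M = 42263/6971 (M = -42263*(-1/6971) = 42263/6971 ≈ 6.0627)
√(-m(140) + M) = √(-1*(-30) + 42263/6971) = √(30 + 42263/6971) = √(251393/6971) = √1752460603/6971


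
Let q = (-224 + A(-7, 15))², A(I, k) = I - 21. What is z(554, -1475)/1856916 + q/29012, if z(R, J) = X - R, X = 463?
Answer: 29479738393/13468211748 ≈ 2.1888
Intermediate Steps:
A(I, k) = -21 + I
z(R, J) = 463 - R
q = 63504 (q = (-224 + (-21 - 7))² = (-224 - 28)² = (-252)² = 63504)
z(554, -1475)/1856916 + q/29012 = (463 - 1*554)/1856916 + 63504/29012 = (463 - 554)*(1/1856916) + 63504*(1/29012) = -91*1/1856916 + 15876/7253 = -91/1856916 + 15876/7253 = 29479738393/13468211748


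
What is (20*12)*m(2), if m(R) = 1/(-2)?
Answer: -120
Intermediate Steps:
m(R) = -1/2
(20*12)*m(2) = (20*12)*(-1/2) = 240*(-1/2) = -120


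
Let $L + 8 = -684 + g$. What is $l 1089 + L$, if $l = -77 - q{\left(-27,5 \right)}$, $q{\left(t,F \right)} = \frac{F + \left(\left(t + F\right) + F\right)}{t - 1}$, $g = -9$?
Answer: $- \frac{595145}{7} \approx -85021.0$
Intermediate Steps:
$q{\left(t,F \right)} = \frac{t + 3 F}{-1 + t}$ ($q{\left(t,F \right)} = \frac{F + \left(\left(F + t\right) + F\right)}{-1 + t} = \frac{F + \left(t + 2 F\right)}{-1 + t} = \frac{t + 3 F}{-1 + t}$)
$l = - \frac{542}{7}$ ($l = -77 - \frac{-27 + 3 \cdot 5}{-1 - 27} = -77 - \frac{-27 + 15}{-28} = -77 - \left(- \frac{1}{28}\right) \left(-12\right) = -77 - \frac{3}{7} = - \frac{542}{7} \approx -77.429$)
$L = -701$ ($L = -8 - 693 = -701$)
$l 1089 + L = \left(- \frac{542}{7}\right) 1089 - 701 = - \frac{590238}{7} - 701 = - \frac{595145}{7}$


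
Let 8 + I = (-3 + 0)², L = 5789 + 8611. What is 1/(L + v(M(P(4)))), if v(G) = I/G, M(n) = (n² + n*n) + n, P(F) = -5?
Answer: 45/648001 ≈ 6.9444e-5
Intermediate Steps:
L = 14400
I = 1 (I = -8 + (-3 + 0)² = -8 + (-3)² = -8 + 9 = 1)
M(n) = n + 2*n² (M(n) = (n² + n²) + n = 2*n² + n = n + 2*n²)
v(G) = 1/G
1/(L + v(M(P(4)))) = 1/(14400 + 1/(-5*(1 + 2*(-5)))) = 1/(14400 + 1/(-5*(1 - 10))) = 1/(14400 + 1/(-5*(-9))) = 1/(14400 + 1/45) = 1/(648001/45) = 45/648001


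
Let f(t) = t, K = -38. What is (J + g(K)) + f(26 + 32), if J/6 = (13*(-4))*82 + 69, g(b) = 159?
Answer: -24953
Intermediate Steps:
J = -25170 (J = 6*((13*(-4))*82 + 69) = 6*(-52*82 + 69) = 6*(-4264 + 69) = 6*(-4195) = -25170)
(J + g(K)) + f(26 + 32) = (-25170 + 159) + (26 + 32) = -25011 + 58 = -24953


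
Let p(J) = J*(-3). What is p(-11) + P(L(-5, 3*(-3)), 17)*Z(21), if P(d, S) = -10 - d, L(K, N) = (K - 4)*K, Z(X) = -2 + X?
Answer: -1012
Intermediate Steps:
p(J) = -3*J
L(K, N) = K*(-4 + K) (L(K, N) = (-4 + K)*K = K*(-4 + K))
p(-11) + P(L(-5, 3*(-3)), 17)*Z(21) = -3*(-11) + (-10 - (-5)*(-4 - 5))*(-2 + 21) = 33 + (-10 - (-5)*(-9))*19 = 33 + (-10 - 1*45)*19 = 33 + (-10 - 45)*19 = 33 - 55*19 = 33 - 1045 = -1012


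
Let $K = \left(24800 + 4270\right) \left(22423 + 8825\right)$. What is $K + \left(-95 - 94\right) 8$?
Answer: $908377848$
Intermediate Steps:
$K = 908379360$ ($K = 29070 \cdot 31248 = 908379360$)
$K + \left(-95 - 94\right) 8 = 908379360 + \left(-95 - 94\right) 8 = 908379360 - 1512 = 908377848$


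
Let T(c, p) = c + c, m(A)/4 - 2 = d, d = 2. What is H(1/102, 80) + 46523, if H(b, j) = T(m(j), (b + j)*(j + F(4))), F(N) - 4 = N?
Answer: 46555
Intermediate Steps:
F(N) = 4 + N
m(A) = 16 (m(A) = 8 + 4*2 = 8 + 8 = 16)
T(c, p) = 2*c
H(b, j) = 32 (H(b, j) = 2*16 = 32)
H(1/102, 80) + 46523 = 32 + 46523 = 46555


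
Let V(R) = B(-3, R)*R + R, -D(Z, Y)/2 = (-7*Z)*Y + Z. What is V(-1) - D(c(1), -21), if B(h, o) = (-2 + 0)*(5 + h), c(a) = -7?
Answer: -2069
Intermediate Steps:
B(h, o) = -10 - 2*h (B(h, o) = -2*(5 + h) = -10 - 2*h)
D(Z, Y) = -2*Z + 14*Y*Z (D(Z, Y) = -2*((-7*Z)*Y + Z) = -2*(-7*Y*Z + Z) = -2*(Z - 7*Y*Z) = -2*Z + 14*Y*Z)
V(R) = -3*R (V(R) = (-10 - 2*(-3))*R + R = (-10 + 6)*R + R = -4*R + R = -3*R)
V(-1) - D(c(1), -21) = -3*(-1) - 2*(-7)*(-1 + 7*(-21)) = 3 - 2*(-7)*(-1 - 147) = 3 - 2*(-7)*(-148) = 3 - 1*2072 = 3 - 2072 = -2069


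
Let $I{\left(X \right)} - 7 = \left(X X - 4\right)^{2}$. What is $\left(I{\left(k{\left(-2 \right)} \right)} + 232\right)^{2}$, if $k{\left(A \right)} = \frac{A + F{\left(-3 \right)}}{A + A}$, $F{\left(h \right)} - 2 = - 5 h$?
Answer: $\frac{7587281025}{65536} \approx 1.1577 \cdot 10^{5}$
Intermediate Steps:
$F{\left(h \right)} = 2 - 5 h$
$k{\left(A \right)} = \frac{17 + A}{2 A}$ ($k{\left(A \right)} = \frac{A + \left(2 - -15\right)}{A + A} = \frac{A + \left(2 + 15\right)}{2 A} = \left(A + 17\right) \frac{1}{2 A} = \left(17 + A\right) \frac{1}{2 A} = \frac{17 + A}{2 A}$)
$I{\left(X \right)} = 7 + \left(-4 + X^{2}\right)^{2}$ ($I{\left(X \right)} = 7 + \left(X X - 4\right)^{2} = 7 + \left(X^{2} - 4\right)^{2} = 7 + \left(-4 + X^{2}\right)^{2}$)
$\left(I{\left(k{\left(-2 \right)} \right)} + 232\right)^{2} = \left(\left(7 + \left(-4 + \left(\frac{17 - 2}{2 \left(-2\right)}\right)^{2}\right)^{2}\right) + 232\right)^{2} = \left(\left(7 + \left(-4 + \left(\frac{1}{2} \left(- \frac{1}{2}\right) 15\right)^{2}\right)^{2}\right) + 232\right)^{2} = \left(\left(7 + \left(-4 + \left(- \frac{15}{4}\right)^{2}\right)^{2}\right) + 232\right)^{2} = \left(\left(7 + \left(-4 + \frac{225}{16}\right)^{2}\right) + 232\right)^{2} = \left(\left(7 + \left(\frac{161}{16}\right)^{2}\right) + 232\right)^{2} = \left(\left(7 + \frac{25921}{256}\right) + 232\right)^{2} = \left(\frac{27713}{256} + 232\right)^{2} = \left(\frac{87105}{256}\right)^{2} = \frac{7587281025}{65536}$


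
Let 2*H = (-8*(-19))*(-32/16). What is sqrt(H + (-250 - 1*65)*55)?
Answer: I*sqrt(17477) ≈ 132.2*I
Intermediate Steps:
H = -152 (H = ((-8*(-19))*(-32/16))/2 = (152*(-32*1/16))/2 = (152*(-2))/2 = (1/2)*(-304) = -152)
sqrt(H + (-250 - 1*65)*55) = sqrt(-152 + (-250 - 1*65)*55) = sqrt(-152 + (-250 - 65)*55) = sqrt(-152 - 315*55) = sqrt(-152 - 17325) = sqrt(-17477) = I*sqrt(17477)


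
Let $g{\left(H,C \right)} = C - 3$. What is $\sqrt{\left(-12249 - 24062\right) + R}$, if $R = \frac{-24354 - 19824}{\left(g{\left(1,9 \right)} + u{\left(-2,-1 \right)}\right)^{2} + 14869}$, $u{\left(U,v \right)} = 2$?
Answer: $\frac{i \sqrt{8097812600153}}{14933} \approx 190.56 i$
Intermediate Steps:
$g{\left(H,C \right)} = -3 + C$ ($g{\left(H,C \right)} = C - 3 = -3 + C$)
$R = - \frac{44178}{14933}$ ($R = \frac{-24354 - 19824}{\left(\left(-3 + 9\right) + 2\right)^{2} + 14869} = - \frac{44178}{\left(6 + 2\right)^{2} + 14869} = - \frac{44178}{8^{2} + 14869} = - \frac{44178}{64 + 14869} = - \frac{44178}{14933} \approx -2.9584$)
$\sqrt{\left(-12249 - 24062\right) + R} = \sqrt{\left(-12249 - 24062\right) - \frac{44178}{14933}} = \sqrt{-36311 - \frac{44178}{14933}} = \sqrt{- \frac{542276341}{14933}} = \frac{i \sqrt{8097812600153}}{14933}$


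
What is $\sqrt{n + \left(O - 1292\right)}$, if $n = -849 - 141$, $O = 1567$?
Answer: $i \sqrt{715} \approx 26.739 i$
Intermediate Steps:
$n = -990$ ($n = -849 - 141 = -990$)
$\sqrt{n + \left(O - 1292\right)} = \sqrt{-990 + \left(1567 - 1292\right)} = \sqrt{-990 + 275} = \sqrt{-715} = i \sqrt{715}$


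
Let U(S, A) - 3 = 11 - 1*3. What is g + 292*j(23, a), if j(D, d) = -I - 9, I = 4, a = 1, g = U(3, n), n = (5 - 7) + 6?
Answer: -3785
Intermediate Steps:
n = 4 (n = -2 + 6 = 4)
U(S, A) = 11 (U(S, A) = 3 + (11 - 1*3) = 3 + (11 - 3) = 3 + 8 = 11)
g = 11
j(D, d) = -13 (j(D, d) = -1*4 - 9 = -4 - 9 = -13)
g + 292*j(23, a) = 11 + 292*(-13) = 11 - 3796 = -3785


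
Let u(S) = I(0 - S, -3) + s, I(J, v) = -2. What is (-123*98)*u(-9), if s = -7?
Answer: 108486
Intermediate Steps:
u(S) = -9 (u(S) = -2 - 7 = -9)
(-123*98)*u(-9) = -123*98*(-9) = -12054*(-9) = 108486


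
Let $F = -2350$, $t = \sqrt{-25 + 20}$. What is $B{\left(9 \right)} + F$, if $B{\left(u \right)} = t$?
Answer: $-2350 + i \sqrt{5} \approx -2350.0 + 2.2361 i$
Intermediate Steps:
$t = i \sqrt{5}$ ($t = \sqrt{-5} = i \sqrt{5} \approx 2.2361 i$)
$B{\left(u \right)} = i \sqrt{5}$
$B{\left(9 \right)} + F = i \sqrt{5} - 2350 = -2350 + i \sqrt{5}$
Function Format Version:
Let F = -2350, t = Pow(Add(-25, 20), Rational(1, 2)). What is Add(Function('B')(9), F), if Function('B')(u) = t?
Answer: Add(-2350, Mul(I, Pow(5, Rational(1, 2)))) ≈ Add(-2350.0, Mul(2.2361, I))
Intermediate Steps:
t = Mul(I, Pow(5, Rational(1, 2))) (t = Pow(-5, Rational(1, 2)) = Mul(I, Pow(5, Rational(1, 2))) ≈ Mul(2.2361, I))
Function('B')(u) = Mul(I, Pow(5, Rational(1, 2)))
Add(Function('B')(9), F) = Add(Mul(I, Pow(5, Rational(1, 2))), -2350) = Add(-2350, Mul(I, Pow(5, Rational(1, 2))))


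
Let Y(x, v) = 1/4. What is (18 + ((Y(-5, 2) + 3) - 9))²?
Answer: 2401/16 ≈ 150.06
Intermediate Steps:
Y(x, v) = ¼
(18 + ((Y(-5, 2) + 3) - 9))² = (18 + ((¼ + 3) - 9))² = (18 + (13/4 - 9))² = (18 - 23/4)² = (49/4)² = 2401/16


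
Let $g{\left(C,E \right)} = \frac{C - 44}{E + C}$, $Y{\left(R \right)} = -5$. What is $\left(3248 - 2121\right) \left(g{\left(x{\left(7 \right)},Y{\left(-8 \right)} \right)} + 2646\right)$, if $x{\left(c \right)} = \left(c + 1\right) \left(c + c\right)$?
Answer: $\frac{319155130}{107} \approx 2.9828 \cdot 10^{6}$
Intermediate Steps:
$x{\left(c \right)} = 2 c \left(1 + c\right)$ ($x{\left(c \right)} = \left(1 + c\right) 2 c = 2 c \left(1 + c\right)$)
$g{\left(C,E \right)} = \frac{-44 + C}{C + E}$
$\left(3248 - 2121\right) \left(g{\left(x{\left(7 \right)},Y{\left(-8 \right)} \right)} + 2646\right) = \left(3248 - 2121\right) \left(\frac{-44 + 2 \cdot 7 \left(1 + 7\right)}{2 \cdot 7 \left(1 + 7\right) - 5} + 2646\right) = 1127 \left(\frac{-44 + 2 \cdot 7 \cdot 8}{2 \cdot 7 \cdot 8 - 5} + 2646\right) = 1127 \left(\frac{-44 + 112}{112 - 5} + 2646\right) = 1127 \left(\frac{1}{107} \cdot 68 + 2646\right) = 1127 \left(\frac{68}{107} + 2646\right) = 1127 \cdot \frac{283190}{107} = \frac{319155130}{107}$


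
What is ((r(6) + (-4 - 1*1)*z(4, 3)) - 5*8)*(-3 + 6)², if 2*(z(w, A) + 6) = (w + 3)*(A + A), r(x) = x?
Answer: -981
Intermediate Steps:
z(w, A) = -6 + A*(3 + w) (z(w, A) = -6 + ((w + 3)*(A + A))/2 = -6 + ((3 + w)*(2*A))/2 = -6 + (2*A*(3 + w))/2 = -6 + A*(3 + w))
((r(6) + (-4 - 1*1)*z(4, 3)) - 5*8)*(-3 + 6)² = ((6 + (-4 - 1*1)*(-6 + 3*3 + 3*4)) - 5*8)*(-3 + 6)² = ((6 + (-4 - 1)*(-6 + 9 + 12)) - 40)*3² = ((6 - 5*15) - 40)*9 = ((6 - 75) - 40)*9 = (-69 - 40)*9 = -109*9 = -981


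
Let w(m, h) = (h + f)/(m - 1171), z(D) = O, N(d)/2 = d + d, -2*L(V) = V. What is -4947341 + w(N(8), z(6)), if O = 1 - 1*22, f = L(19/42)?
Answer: -473341795733/95676 ≈ -4.9473e+6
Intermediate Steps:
L(V) = -V/2
f = -19/84 (f = -19/(2*42) = -½*19/42 = -19/84 ≈ -0.22619)
O = -21 (O = 1 - 22 = -21)
N(d) = 4*d (N(d) = 2*(d + d) = 2*(2*d) = 4*d)
z(D) = -21
w(m, h) = (-19/84 + h)/(-1171 + m) (w(m, h) = (h - 19/84)/(m - 1171) = (-19/84 + h)/(-1171 + m))
-4947341 + w(N(8), z(6)) = -4947341 + (-19/84 - 21)/(-1171 + 4*8) = -4947341 - 1783/84/(-1171 + 32) = -4947341 - 1783/84/(-1139) = -4947341 - 1/1139*(-1783/84) = -4947341 + 1783/95676 = -473341795733/95676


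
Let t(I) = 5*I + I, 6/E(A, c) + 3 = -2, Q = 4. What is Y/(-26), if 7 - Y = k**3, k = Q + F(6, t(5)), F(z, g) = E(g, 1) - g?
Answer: -2516331/3250 ≈ -774.26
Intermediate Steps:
E(A, c) = -6/5 (E(A, c) = 6/(-3 - 2) = 6/(-5) = 6*(-1/5) = -6/5)
t(I) = 6*I
F(z, g) = -6/5 - g
k = -136/5 (k = 4 + (-6/5 - 6*5) = 4 + (-6/5 - 1*30) = 4 + (-6/5 - 30) = 4 - 156/5 = -136/5 ≈ -27.200)
Y = 2516331/125 (Y = 7 - (-136/5)**3 = 7 - 1*(-2515456/125) = 7 + 2515456/125 = 2516331/125 ≈ 20131.)
Y/(-26) = (2516331/125)/(-26) = -1/26*2516331/125 = -2516331/3250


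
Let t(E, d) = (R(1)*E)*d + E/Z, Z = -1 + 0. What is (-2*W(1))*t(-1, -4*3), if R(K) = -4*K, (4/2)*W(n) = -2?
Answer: -94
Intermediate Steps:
W(n) = -1 (W(n) = (½)*(-2) = -1)
Z = -1
t(E, d) = -E - 4*E*d (t(E, d) = ((-4*1)*E)*d + E/(-1) = (-4*E)*d + E*(-1) = -4*E*d - E = -E - 4*E*d)
(-2*W(1))*t(-1, -4*3) = (-2*(-1))*(-(-1 - (-16)*3)) = 2*(-(-1 - 4*(-12))) = 2*(-(-1 + 48)) = 2*(-1*47) = 2*(-47) = -94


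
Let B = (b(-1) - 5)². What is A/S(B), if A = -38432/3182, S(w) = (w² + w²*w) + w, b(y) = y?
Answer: -4804/19087227 ≈ -0.00025169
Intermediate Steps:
B = 36 (B = (-1 - 5)² = (-6)² = 36)
S(w) = w + w² + w³ (S(w) = (w² + w³) + w = w + w² + w³)
A = -19216/1591 (A = -38432*1/3182 = -19216/1591 ≈ -12.078)
A/S(B) = -19216*1/(36*(1 + 36 + 36²))/1591 = -19216*1/(36*(1 + 36 + 1296))/1591 = -19216/(1591*(36*1333)) = -19216/1591/47988 = -19216/1591*1/47988 = -4804/19087227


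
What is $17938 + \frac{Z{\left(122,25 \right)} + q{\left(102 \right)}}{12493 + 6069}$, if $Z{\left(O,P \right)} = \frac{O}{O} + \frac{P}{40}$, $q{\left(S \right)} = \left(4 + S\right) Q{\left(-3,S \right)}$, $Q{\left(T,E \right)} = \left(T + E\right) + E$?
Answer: $\frac{2663891709}{148496} \approx 17939.0$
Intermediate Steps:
$Q{\left(T,E \right)} = T + 2 E$ ($Q{\left(T,E \right)} = \left(E + T\right) + E = T + 2 E$)
$q{\left(S \right)} = \left(-3 + 2 S\right) \left(4 + S\right)$ ($q{\left(S \right)} = \left(4 + S\right) \left(-3 + 2 S\right) = \left(-3 + 2 S\right) \left(4 + S\right)$)
$Z{\left(O,P \right)} = 1 + \frac{P}{40}$ ($Z{\left(O,P \right)} = 1 + P \frac{1}{40} = 1 + \frac{P}{40}$)
$17938 + \frac{Z{\left(122,25 \right)} + q{\left(102 \right)}}{12493 + 6069} = 17938 + \frac{\left(1 + \frac{1}{40} \cdot 25\right) + \left(-3 + 2 \cdot 102\right) \left(4 + 102\right)}{12493 + 6069} = 17938 + \frac{\left(1 + \frac{5}{8}\right) + \left(-3 + 204\right) 106}{18562} = 17938 + \left(\frac{13}{8} + 201 \cdot 106\right) \frac{1}{18562} = 17938 + \left(\frac{13}{8} + 21306\right) \frac{1}{18562} = 17938 + \frac{170461}{8} \cdot \frac{1}{18562} = 17938 + \frac{170461}{148496} = \frac{2663891709}{148496}$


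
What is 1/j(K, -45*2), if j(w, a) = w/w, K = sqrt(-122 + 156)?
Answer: 1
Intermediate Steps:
K = sqrt(34) ≈ 5.8309
j(w, a) = 1
1/j(K, -45*2) = 1/1 = 1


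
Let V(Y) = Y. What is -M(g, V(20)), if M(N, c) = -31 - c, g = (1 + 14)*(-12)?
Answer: 51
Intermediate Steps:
g = -180 (g = 15*(-12) = -180)
-M(g, V(20)) = -(-31 - 1*20) = -(-31 - 20) = -1*(-51) = 51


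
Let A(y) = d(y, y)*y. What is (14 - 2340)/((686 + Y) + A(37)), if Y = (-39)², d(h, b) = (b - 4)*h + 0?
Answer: -1163/23692 ≈ -0.049088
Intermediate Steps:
d(h, b) = h*(-4 + b) (d(h, b) = (-4 + b)*h + 0 = h*(-4 + b) + 0 = h*(-4 + b))
Y = 1521
A(y) = y²*(-4 + y) (A(y) = (y*(-4 + y))*y = y²*(-4 + y))
(14 - 2340)/((686 + Y) + A(37)) = (14 - 2340)/((686 + 1521) + 37²*(-4 + 37)) = -2326/(2207 + 1369*33) = -2326/(2207 + 45177) = -2326/47384 = -2326*1/47384 = -1163/23692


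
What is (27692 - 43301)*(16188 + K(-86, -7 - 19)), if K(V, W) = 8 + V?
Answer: -251460990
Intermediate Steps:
(27692 - 43301)*(16188 + K(-86, -7 - 19)) = (27692 - 43301)*(16188 + (8 - 86)) = -15609*(16188 - 78) = -15609*16110 = -251460990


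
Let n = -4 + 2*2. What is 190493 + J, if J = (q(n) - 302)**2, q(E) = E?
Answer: 281697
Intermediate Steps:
n = 0 (n = -4 + 4 = 0)
J = 91204 (J = (0 - 302)**2 = (-302)**2 = 91204)
190493 + J = 190493 + 91204 = 281697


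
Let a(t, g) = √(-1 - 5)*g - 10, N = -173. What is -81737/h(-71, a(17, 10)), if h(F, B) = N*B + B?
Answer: -81737/12040 - 81737*I*√6/12040 ≈ -6.7888 - 16.629*I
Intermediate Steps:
a(t, g) = -10 + I*g*√6 (a(t, g) = √(-6)*g - 10 = (I*√6)*g - 10 = I*g*√6 - 10 = -10 + I*g*√6)
h(F, B) = -172*B (h(F, B) = -173*B + B = -172*B)
-81737/h(-71, a(17, 10)) = -81737*(-1/(172*(-10 + I*10*√6))) = -81737*(-1/(172*(-10 + 10*I*√6))) = -81737/(1720 - 1720*I*√6)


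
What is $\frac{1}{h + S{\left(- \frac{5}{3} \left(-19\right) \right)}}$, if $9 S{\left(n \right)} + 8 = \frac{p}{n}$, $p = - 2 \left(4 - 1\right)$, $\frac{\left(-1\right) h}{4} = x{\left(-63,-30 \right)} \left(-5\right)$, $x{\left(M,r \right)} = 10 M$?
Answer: $- \frac{855}{10773778} \approx -7.9359 \cdot 10^{-5}$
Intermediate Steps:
$h = -12600$ ($h = - 4 \cdot 10 \left(-63\right) \left(-5\right) = - 4 \left(\left(-630\right) \left(-5\right)\right) = \left(-4\right) 3150 = -12600$)
$p = -6$ ($p = \left(-2\right) 3 = -6$)
$S{\left(n \right)} = - \frac{8}{9} - \frac{2}{3 n}$ ($S{\left(n \right)} = - \frac{8}{9} + \frac{\left(-6\right) \frac{1}{n}}{9} = - \frac{8}{9} - \frac{2}{3 n}$)
$\frac{1}{h + S{\left(- \frac{5}{3} \left(-19\right) \right)}} = \frac{1}{-12600 + \frac{2 \left(-3 - 4 - \frac{5}{3} \left(-19\right)\right)}{9 - \frac{5}{3} \left(-19\right)}} = \frac{1}{-12600 + \frac{2 \left(-3 - 4 \left(-5\right) \frac{1}{3} \left(-19\right)\right)}{9 \left(-5\right) \frac{1}{3} \left(-19\right)}} = \frac{1}{-12600 + \frac{2 \left(-3 - 4 \left(\left(- \frac{5}{3}\right) \left(-19\right)\right)\right)}{9 \left(\left(- \frac{5}{3}\right) \left(-19\right)\right)}} = \frac{1}{-12600 + \frac{2 \left(-3 - \frac{380}{3}\right)}{9 \cdot \frac{95}{3}}} = \frac{1}{-12600 + \frac{2}{9} \cdot \frac{3}{95} \left(-3 - \frac{380}{3}\right)} = \frac{1}{-12600 + \frac{2}{9} \cdot \frac{3}{95} \left(- \frac{389}{3}\right)} = \frac{1}{-12600 - \frac{778}{855}} = \frac{1}{- \frac{10773778}{855}} = - \frac{855}{10773778}$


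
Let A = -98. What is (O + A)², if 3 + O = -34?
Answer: 18225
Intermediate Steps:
O = -37 (O = -3 - 34 = -37)
(O + A)² = (-37 - 98)² = (-135)² = 18225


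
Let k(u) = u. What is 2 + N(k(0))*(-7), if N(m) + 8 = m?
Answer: 58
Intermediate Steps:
N(m) = -8 + m
2 + N(k(0))*(-7) = 2 + (-8 + 0)*(-7) = 2 - 8*(-7) = 2 + 56 = 58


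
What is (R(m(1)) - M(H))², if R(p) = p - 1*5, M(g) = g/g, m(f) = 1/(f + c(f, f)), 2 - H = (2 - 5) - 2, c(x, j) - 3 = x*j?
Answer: 841/25 ≈ 33.640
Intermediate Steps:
c(x, j) = 3 + j*x (c(x, j) = 3 + x*j = 3 + j*x)
H = 7 (H = 2 - ((2 - 5) - 2) = 2 - (-3 - 2) = 2 - 1*(-5) = 2 + 5 = 7)
m(f) = 1/(3 + f + f²) (m(f) = 1/(f + (3 + f*f)) = 1/(f + (3 + f²)) = 1/(3 + f + f²))
M(g) = 1
R(p) = -5 + p (R(p) = p - 5 = -5 + p)
(R(m(1)) - M(H))² = ((-5 + 1/(3 + 1 + 1²)) - 1*1)² = ((-5 + 1/(3 + 1 + 1)) - 1)² = ((-5 + 1/5) - 1)² = ((-5 + ⅕) - 1)² = (-24/5 - 1)² = (-29/5)² = 841/25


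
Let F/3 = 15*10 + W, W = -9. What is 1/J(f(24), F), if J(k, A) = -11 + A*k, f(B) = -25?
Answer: -1/10586 ≈ -9.4464e-5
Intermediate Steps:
F = 423 (F = 3*(15*10 - 9) = 3*(150 - 9) = 3*141 = 423)
1/J(f(24), F) = 1/(-11 + 423*(-25)) = 1/(-11 - 10575) = 1/(-10586) = -1/10586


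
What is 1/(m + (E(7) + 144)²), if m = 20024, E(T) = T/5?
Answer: 25/1029129 ≈ 2.4292e-5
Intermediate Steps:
E(T) = T/5 (E(T) = T*(⅕) = T/5)
1/(m + (E(7) + 144)²) = 1/(20024 + ((⅕)*7 + 144)²) = 1/(20024 + (7/5 + 144)²) = 1/(20024 + (727/5)²) = 1/(20024 + 528529/25) = 1/(1029129/25) = 25/1029129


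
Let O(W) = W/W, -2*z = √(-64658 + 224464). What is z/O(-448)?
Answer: -√159806/2 ≈ -199.88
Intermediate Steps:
z = -√159806/2 (z = -√(-64658 + 224464)/2 = -√159806/2 ≈ -199.88)
O(W) = 1
z/O(-448) = -√159806/2/1 = -√159806/2*1 = -√159806/2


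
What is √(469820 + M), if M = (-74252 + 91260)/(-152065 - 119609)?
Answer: 2*√26756086752993/15093 ≈ 685.43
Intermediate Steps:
M = -8504/135837 (M = 17008/(-271674) = 17008*(-1/271674) = -8504/135837 ≈ -0.062604)
√(469820 + M) = √(469820 - 8504/135837) = √(63818930836/135837) = 2*√26756086752993/15093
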